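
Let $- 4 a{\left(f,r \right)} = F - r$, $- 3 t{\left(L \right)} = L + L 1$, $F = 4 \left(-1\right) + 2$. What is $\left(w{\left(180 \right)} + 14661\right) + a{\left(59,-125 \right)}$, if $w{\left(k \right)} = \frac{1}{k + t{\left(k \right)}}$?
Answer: $\frac{219454}{15} \approx 14630.0$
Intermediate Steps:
$F = -2$ ($F = -4 + 2 = -2$)
$t{\left(L \right)} = - \frac{2 L}{3}$ ($t{\left(L \right)} = - \frac{L + L 1}{3} = - \frac{L + L}{3} = - \frac{2 L}{3}$)
$w{\left(k \right)} = \frac{3}{k}$ ($w{\left(k \right)} = \frac{1}{k - \frac{2 k}{3}} = \frac{1}{\frac{1}{3} k} = \frac{3}{k}$)
$a{\left(f,r \right)} = \frac{1}{2} + \frac{r}{4}$ ($a{\left(f,r \right)} = - \frac{-2 - r}{4} = \frac{1}{2} + \frac{r}{4}$)
$\left(w{\left(180 \right)} + 14661\right) + a{\left(59,-125 \right)} = \left(\frac{3}{180} + 14661\right) + \left(\frac{1}{2} + \frac{1}{4} \left(-125\right)\right) = \left(3 \cdot \frac{1}{180} + 14661\right) + \left(\frac{1}{2} - \frac{125}{4}\right) = \left(\frac{1}{60} + 14661\right) - \frac{123}{4} = \frac{879661}{60} - \frac{123}{4} = \frac{219454}{15}$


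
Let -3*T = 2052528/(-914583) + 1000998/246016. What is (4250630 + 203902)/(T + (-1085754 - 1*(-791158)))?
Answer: -501139418853109248/33142420580015975 ≈ -15.121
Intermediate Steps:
T = -68423504231/112501025664 (T = -(2052528/(-914583) + 1000998/246016)/3 = -(2052528*(-1/914583) + 1000998*(1/246016))/3 = -(-684176/304861 + 500499/123008)/3 = -⅓*68423504231/37500341888 = -68423504231/112501025664 ≈ -0.60820)
(4250630 + 203902)/(T + (-1085754 - 1*(-791158))) = (4250630 + 203902)/(-68423504231/112501025664 + (-1085754 - 1*(-791158))) = 4454532/(-68423504231/112501025664 + (-1085754 + 791158)) = 4454532/(-68423504231/112501025664 - 294596) = 4454532/(-33142420580015975/112501025664) = 4454532*(-112501025664/33142420580015975) = -501139418853109248/33142420580015975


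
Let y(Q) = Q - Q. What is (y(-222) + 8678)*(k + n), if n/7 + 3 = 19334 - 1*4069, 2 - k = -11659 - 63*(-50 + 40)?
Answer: 1022832470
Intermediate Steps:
y(Q) = 0
k = 11031 (k = 2 - (-11659 - 63*(-50 + 40)) = 2 - (-11659 - 63*(-10)) = 2 - (-11659 - 1*(-630)) = 2 - (-11659 + 630) = 2 - 1*(-11029) = 2 + 11029 = 11031)
n = 106834 (n = -21 + 7*(19334 - 1*4069) = -21 + 7*(19334 - 4069) = -21 + 7*15265 = -21 + 106855 = 106834)
(y(-222) + 8678)*(k + n) = (0 + 8678)*(11031 + 106834) = 8678*117865 = 1022832470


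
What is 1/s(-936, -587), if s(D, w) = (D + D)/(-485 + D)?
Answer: 1421/1872 ≈ 0.75908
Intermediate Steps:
s(D, w) = 2*D/(-485 + D) (s(D, w) = (2*D)/(-485 + D) = 2*D/(-485 + D))
1/s(-936, -587) = 1/(2*(-936)/(-485 - 936)) = 1/(2*(-936)/(-1421)) = 1/(2*(-936)*(-1/1421)) = 1/(1872/1421) = 1421/1872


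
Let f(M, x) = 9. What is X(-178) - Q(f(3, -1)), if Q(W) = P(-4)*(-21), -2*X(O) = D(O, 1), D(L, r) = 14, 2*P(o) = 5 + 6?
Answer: 217/2 ≈ 108.50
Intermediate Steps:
P(o) = 11/2 (P(o) = (5 + 6)/2 = (½)*11 = 11/2)
X(O) = -7 (X(O) = -½*14 = -7)
Q(W) = -231/2 (Q(W) = (11/2)*(-21) = -231/2)
X(-178) - Q(f(3, -1)) = -7 - 1*(-231/2) = -7 + 231/2 = 217/2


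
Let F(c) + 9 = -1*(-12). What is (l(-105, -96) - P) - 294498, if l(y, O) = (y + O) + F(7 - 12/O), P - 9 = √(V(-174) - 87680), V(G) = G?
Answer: -294705 - I*√87854 ≈ -2.9471e+5 - 296.4*I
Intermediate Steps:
P = 9 + I*√87854 (P = 9 + √(-174 - 87680) = 9 + √(-87854) = 9 + I*√87854 ≈ 9.0 + 296.4*I)
F(c) = 3 (F(c) = -9 - 1*(-12) = -9 + 12 = 3)
l(y, O) = 3 + O + y (l(y, O) = (y + O) + 3 = (O + y) + 3 = 3 + O + y)
(l(-105, -96) - P) - 294498 = ((3 - 96 - 105) - (9 + I*√87854)) - 294498 = (-198 + (-9 - I*√87854)) - 294498 = (-207 - I*√87854) - 294498 = -294705 - I*√87854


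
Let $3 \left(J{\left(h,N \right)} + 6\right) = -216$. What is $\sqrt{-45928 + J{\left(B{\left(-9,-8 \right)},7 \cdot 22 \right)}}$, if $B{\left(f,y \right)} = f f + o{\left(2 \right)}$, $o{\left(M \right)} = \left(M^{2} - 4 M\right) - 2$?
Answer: $i \sqrt{46006} \approx 214.49 i$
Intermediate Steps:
$o{\left(M \right)} = -2 + M^{2} - 4 M$
$B{\left(f,y \right)} = -6 + f^{2}$ ($B{\left(f,y \right)} = f f - \left(10 - 4\right) = f^{2} - 6 = -6 + f^{2}$)
$J{\left(h,N \right)} = -78$ ($J{\left(h,N \right)} = -6 + \frac{1}{3} \left(-216\right) = -6 - 72 = -78$)
$\sqrt{-45928 + J{\left(B{\left(-9,-8 \right)},7 \cdot 22 \right)}} = \sqrt{-45928 - 78} = \sqrt{-46006} = i \sqrt{46006}$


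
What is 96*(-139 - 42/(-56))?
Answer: -13272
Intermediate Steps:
96*(-139 - 42/(-56)) = 96*(-139 - 42*(-1/56)) = 96*(-139 + 3/4) = 96*(-553/4) = -13272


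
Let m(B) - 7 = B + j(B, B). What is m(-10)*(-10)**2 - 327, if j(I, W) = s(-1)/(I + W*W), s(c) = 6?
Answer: -1861/3 ≈ -620.33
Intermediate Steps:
j(I, W) = 6/(I + W**2) (j(I, W) = 6/(I + W*W) = 6/(I + W**2))
m(B) = 7 + B + 6/(B + B**2) (m(B) = 7 + (B + 6/(B + B**2)) = 7 + B + 6/(B + B**2))
m(-10)*(-10)**2 - 327 = ((6 - 10*(1 - 10)*(7 - 10))/((-10)*(1 - 10)))*(-10)**2 - 327 = -1/10*(6 - 10*(-9)*(-3))/(-9)*100 - 327 = -1/10*(-1/9)*(6 - 270)*100 - 327 = -1/10*(-1/9)*(-264)*100 - 327 = -44/15*100 - 327 = -880/3 - 327 = -1861/3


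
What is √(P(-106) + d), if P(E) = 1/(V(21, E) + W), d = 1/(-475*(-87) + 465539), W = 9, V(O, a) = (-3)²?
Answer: √8028757439/380148 ≈ 0.23571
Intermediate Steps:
V(O, a) = 9
d = 1/506864 (d = 1/(41325 + 465539) = 1/506864 ≈ 1.9729e-6)
P(E) = 1/18 (P(E) = 1/(9 + 9) = 1/18)
√(P(-106) + d) = √(1/18 + 1/506864) = √(253441/4561776) = √8028757439/380148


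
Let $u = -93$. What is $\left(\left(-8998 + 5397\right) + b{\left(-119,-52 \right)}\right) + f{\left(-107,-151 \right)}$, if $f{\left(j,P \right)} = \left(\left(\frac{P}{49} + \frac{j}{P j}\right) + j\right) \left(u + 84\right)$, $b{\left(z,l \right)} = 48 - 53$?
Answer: $- \frac{19349907}{7399} \approx -2615.2$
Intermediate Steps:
$b{\left(z,l \right)} = -5$ ($b{\left(z,l \right)} = 48 - 53 = -5$)
$f{\left(j,P \right)} = - 9 j - \frac{9}{P} - \frac{9 P}{49}$ ($f{\left(j,P \right)} = \left(\left(\frac{P}{49} + \frac{j}{P j}\right) + j\right) \left(-93 + 84\right) = \left(\left(P \frac{1}{49} + j \frac{1}{P j}\right) + j\right) \left(-9\right) = \left(\left(\frac{P}{49} + \frac{1}{P}\right) + j\right) \left(-9\right) = \left(\left(\frac{1}{P} + \frac{P}{49}\right) + j\right) \left(-9\right) = \left(j + \frac{1}{P} + \frac{P}{49}\right) \left(-9\right) = - 9 j - \frac{9}{P} - \frac{9 P}{49}$)
$\left(\left(-8998 + 5397\right) + b{\left(-119,-52 \right)}\right) + f{\left(-107,-151 \right)} = \left(\left(-8998 + 5397\right) - 5\right) - \left(- \frac{48546}{49} - \frac{9}{151}\right) = \left(-3601 - 5\right) + \left(963 - - \frac{9}{151} + \frac{1359}{49}\right) = -3606 + \left(963 + \frac{9}{151} + \frac{1359}{49}\right) = -3606 + \frac{7330887}{7399} = - \frac{19349907}{7399}$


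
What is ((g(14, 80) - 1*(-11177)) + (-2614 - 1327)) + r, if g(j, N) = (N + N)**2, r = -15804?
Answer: 17032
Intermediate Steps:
g(j, N) = 4*N**2 (g(j, N) = (2*N)**2 = 4*N**2)
((g(14, 80) - 1*(-11177)) + (-2614 - 1327)) + r = ((4*80**2 - 1*(-11177)) + (-2614 - 1327)) - 15804 = ((4*6400 + 11177) - 3941) - 15804 = ((25600 + 11177) - 3941) - 15804 = (36777 - 3941) - 15804 = 32836 - 15804 = 17032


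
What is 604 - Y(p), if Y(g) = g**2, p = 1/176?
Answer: 18709503/30976 ≈ 604.00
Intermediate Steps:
p = 1/176 ≈ 0.0056818
604 - Y(p) = 604 - (1/176)**2 = 604 - 1*1/30976 = 604 - 1/30976 = 18709503/30976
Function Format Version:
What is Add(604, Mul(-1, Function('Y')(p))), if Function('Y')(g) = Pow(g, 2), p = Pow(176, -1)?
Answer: Rational(18709503, 30976) ≈ 604.00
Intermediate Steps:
p = Rational(1, 176) ≈ 0.0056818
Add(604, Mul(-1, Function('Y')(p))) = Add(604, Mul(-1, Pow(Rational(1, 176), 2))) = Add(604, Mul(-1, Rational(1, 30976))) = Add(604, Rational(-1, 30976)) = Rational(18709503, 30976)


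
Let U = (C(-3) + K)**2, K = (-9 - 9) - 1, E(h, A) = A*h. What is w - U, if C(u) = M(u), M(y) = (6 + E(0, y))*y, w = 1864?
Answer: 495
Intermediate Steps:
M(y) = 6*y (M(y) = (6 + y*0)*y = (6 + 0)*y = 6*y)
K = -19 (K = -18 - 1 = -19)
C(u) = 6*u
U = 1369 (U = (6*(-3) - 19)**2 = (-18 - 19)**2 = (-37)**2 = 1369)
w - U = 1864 - 1*1369 = 1864 - 1369 = 495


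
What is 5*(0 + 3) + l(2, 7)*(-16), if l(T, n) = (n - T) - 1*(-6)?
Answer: -161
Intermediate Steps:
l(T, n) = 6 + n - T (l(T, n) = (n - T) + 6 = 6 + n - T)
5*(0 + 3) + l(2, 7)*(-16) = 5*(0 + 3) + (6 + 7 - 1*2)*(-16) = 5*3 + (6 + 7 - 2)*(-16) = 15 + 11*(-16) = 15 - 176 = -161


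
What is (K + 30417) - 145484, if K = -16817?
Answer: -131884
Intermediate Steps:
(K + 30417) - 145484 = (-16817 + 30417) - 145484 = 13600 - 145484 = -131884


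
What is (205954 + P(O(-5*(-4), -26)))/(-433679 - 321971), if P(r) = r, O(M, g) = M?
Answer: -102987/377825 ≈ -0.27258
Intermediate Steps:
(205954 + P(O(-5*(-4), -26)))/(-433679 - 321971) = (205954 - 5*(-4))/(-433679 - 321971) = (205954 + 20)/(-755650) = 205974*(-1/755650) = -102987/377825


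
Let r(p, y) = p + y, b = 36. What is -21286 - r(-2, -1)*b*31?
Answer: -17938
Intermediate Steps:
-21286 - r(-2, -1)*b*31 = -21286 - (-2 - 1)*36*31 = -21286 - (-3*36)*31 = -21286 - (-108)*31 = -21286 - 1*(-3348) = -21286 + 3348 = -17938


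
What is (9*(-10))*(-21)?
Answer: 1890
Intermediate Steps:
(9*(-10))*(-21) = -90*(-21) = 1890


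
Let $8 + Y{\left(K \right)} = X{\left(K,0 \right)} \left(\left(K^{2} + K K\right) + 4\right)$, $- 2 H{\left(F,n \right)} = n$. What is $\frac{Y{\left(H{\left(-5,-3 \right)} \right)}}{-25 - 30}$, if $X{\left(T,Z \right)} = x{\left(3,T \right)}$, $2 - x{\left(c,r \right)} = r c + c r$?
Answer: $\frac{27}{22} \approx 1.2273$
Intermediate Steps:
$x{\left(c,r \right)} = 2 - 2 c r$ ($x{\left(c,r \right)} = 2 - \left(r c + c r\right) = 2 - \left(c r + c r\right) = 2 - 2 c r$)
$X{\left(T,Z \right)} = 2 - 6 T$
$H{\left(F,n \right)} = - \frac{n}{2}$
$Y{\left(K \right)} = -8 + \left(2 - 6 K\right) \left(4 + 2 K^{2}\right)$ ($Y{\left(K \right)} = -8 + \left(2 - 6 K\right) \left(\left(K^{2} + K K\right) + 4\right) = -8 + \left(2 - 6 K\right) \left(\left(K^{2} + K^{2}\right) + 4\right) = -8 + \left(2 - 6 K\right) \left(2 K^{2} + 4\right) = -8 + \left(2 - 6 K\right) \left(4 + 2 K^{2}\right)$)
$\frac{Y{\left(H{\left(-5,-3 \right)} \right)}}{-25 - 30} = \frac{4 \left(\left(- \frac{1}{2}\right) \left(-3\right)\right) \left(-6 + \left(- \frac{1}{2}\right) \left(-3\right) \left(1 - 3 \left(\left(- \frac{1}{2}\right) \left(-3\right)\right)\right)\right)}{-25 - 30} = \frac{4 \cdot \frac{3}{2} \left(-6 + \frac{3 \left(1 - \frac{9}{2}\right)}{2}\right)}{-55} = - \frac{4 \cdot \frac{3}{2} \left(-6 + \frac{3 \left(1 - \frac{9}{2}\right)}{2}\right)}{55} = - \frac{4 \cdot \frac{3}{2} \left(-6 + \frac{3}{2} \left(- \frac{7}{2}\right)\right)}{55} = - \frac{4 \cdot \frac{3}{2} \left(-6 - \frac{21}{4}\right)}{55} = - \frac{4 \cdot \frac{3}{2} \left(- \frac{45}{4}\right)}{55} = \left(- \frac{1}{55}\right) \left(- \frac{135}{2}\right) = \frac{27}{22}$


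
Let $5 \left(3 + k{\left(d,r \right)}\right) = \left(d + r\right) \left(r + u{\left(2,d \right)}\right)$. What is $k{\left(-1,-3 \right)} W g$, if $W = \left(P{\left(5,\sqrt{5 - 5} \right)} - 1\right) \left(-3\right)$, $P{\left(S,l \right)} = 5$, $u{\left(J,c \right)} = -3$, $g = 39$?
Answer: $- \frac{4212}{5} \approx -842.4$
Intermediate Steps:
$k{\left(d,r \right)} = -3 + \frac{\left(-3 + r\right) \left(d + r\right)}{5}$ ($k{\left(d,r \right)} = -3 + \frac{\left(d + r\right) \left(r - 3\right)}{5} = -3 + \frac{\left(d + r\right) \left(-3 + r\right)}{5} = -3 + \frac{\left(-3 + r\right) \left(d + r\right)}{5}$)
$W = -12$ ($W = \left(5 - 1\right) \left(-3\right) = 4 \left(-3\right) = -12$)
$k{\left(-1,-3 \right)} W g = \left(-3 - - \frac{3}{5} - - \frac{9}{5} + \frac{\left(-3\right)^{2}}{5} + \frac{1}{5} \left(-1\right) \left(-3\right)\right) \left(-12\right) 39 = \left(-3 + \frac{3}{5} + \frac{9}{5} + \frac{1}{5} \cdot 9 + \frac{3}{5}\right) \left(-12\right) 39 = \left(-3 + \frac{3}{5} + \frac{9}{5} + \frac{9}{5} + \frac{3}{5}\right) \left(-12\right) 39 = \frac{9}{5} \left(-12\right) 39 = \left(- \frac{108}{5}\right) 39 = - \frac{4212}{5}$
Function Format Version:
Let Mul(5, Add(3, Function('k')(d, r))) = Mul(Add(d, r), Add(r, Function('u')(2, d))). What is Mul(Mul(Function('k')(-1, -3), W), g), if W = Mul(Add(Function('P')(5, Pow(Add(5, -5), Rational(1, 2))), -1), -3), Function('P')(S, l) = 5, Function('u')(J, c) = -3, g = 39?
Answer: Rational(-4212, 5) ≈ -842.40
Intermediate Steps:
Function('k')(d, r) = Add(-3, Mul(Rational(1, 5), Add(-3, r), Add(d, r))) (Function('k')(d, r) = Add(-3, Mul(Rational(1, 5), Mul(Add(d, r), Add(r, -3)))) = Add(-3, Mul(Rational(1, 5), Mul(Add(d, r), Add(-3, r)))) = Add(-3, Mul(Rational(1, 5), Mul(Add(-3, r), Add(d, r)))) = Add(-3, Mul(Rational(1, 5), Add(-3, r), Add(d, r))))
W = -12 (W = Mul(Add(5, -1), -3) = Mul(4, -3) = -12)
Mul(Mul(Function('k')(-1, -3), W), g) = Mul(Mul(Add(-3, Mul(Rational(-3, 5), -1), Mul(Rational(-3, 5), -3), Mul(Rational(1, 5), Pow(-3, 2)), Mul(Rational(1, 5), -1, -3)), -12), 39) = Mul(Mul(Add(-3, Rational(3, 5), Rational(9, 5), Mul(Rational(1, 5), 9), Rational(3, 5)), -12), 39) = Mul(Mul(Add(-3, Rational(3, 5), Rational(9, 5), Rational(9, 5), Rational(3, 5)), -12), 39) = Mul(Mul(Rational(9, 5), -12), 39) = Mul(Rational(-108, 5), 39) = Rational(-4212, 5)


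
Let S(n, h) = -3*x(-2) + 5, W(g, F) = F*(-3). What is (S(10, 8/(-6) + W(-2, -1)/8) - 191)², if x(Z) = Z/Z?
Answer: 35721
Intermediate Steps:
x(Z) = 1
W(g, F) = -3*F
S(n, h) = 2 (S(n, h) = -3*1 + 5 = -3 + 5 = 2)
(S(10, 8/(-6) + W(-2, -1)/8) - 191)² = (2 - 191)² = (-189)² = 35721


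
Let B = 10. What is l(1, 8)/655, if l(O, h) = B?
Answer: 2/131 ≈ 0.015267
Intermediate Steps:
l(O, h) = 10
l(1, 8)/655 = 10/655 = 10*(1/655) = 2/131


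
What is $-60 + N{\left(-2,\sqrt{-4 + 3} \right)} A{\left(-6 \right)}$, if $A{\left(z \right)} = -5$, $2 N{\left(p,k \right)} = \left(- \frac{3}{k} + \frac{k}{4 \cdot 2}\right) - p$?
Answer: $-65 - \frac{125 i}{16} \approx -65.0 - 7.8125 i$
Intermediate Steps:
$N{\left(p,k \right)} = - \frac{3}{2 k} - \frac{p}{2} + \frac{k}{16}$ ($N{\left(p,k \right)} = \frac{\left(- \frac{3}{k} + \frac{k}{4 \cdot 2}\right) - p}{2} = \frac{\left(- \frac{3}{k} + \frac{k}{8}\right) - p}{2} = \frac{- p - \frac{3}{k} + \frac{k}{8}}{2} = - \frac{3}{2 k} - \frac{p}{2} + \frac{k}{16}$)
$-60 + N{\left(-2,\sqrt{-4 + 3} \right)} A{\left(-6 \right)} = -60 + \frac{-24 + \sqrt{-4 + 3} \left(\sqrt{-4 + 3} - -16\right)}{16 \sqrt{-4 + 3}} \left(-5\right) = -60 + \frac{-24 + \sqrt{-1} \left(\sqrt{-1} + 16\right)}{16 \sqrt{-1}} \left(-5\right) = -60 + \frac{-24 + i \left(i + 16\right)}{16 i} \left(-5\right) = -60 + \frac{- i \left(-24 + i \left(16 + i\right)\right)}{16} \left(-5\right) = -60 + - \frac{i \left(-24 + i \left(16 + i\right)\right)}{16} \left(-5\right) = -60 + \frac{5 i \left(-24 + i \left(16 + i\right)\right)}{16}$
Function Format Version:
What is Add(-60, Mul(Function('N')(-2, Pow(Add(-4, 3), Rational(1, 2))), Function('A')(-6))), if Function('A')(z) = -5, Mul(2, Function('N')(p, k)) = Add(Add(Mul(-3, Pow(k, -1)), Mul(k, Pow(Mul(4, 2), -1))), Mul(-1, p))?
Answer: Add(-65, Mul(Rational(-125, 16), I)) ≈ Add(-65.000, Mul(-7.8125, I))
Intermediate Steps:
Function('N')(p, k) = Add(Mul(Rational(-3, 2), Pow(k, -1)), Mul(Rational(-1, 2), p), Mul(Rational(1, 16), k)) (Function('N')(p, k) = Mul(Rational(1, 2), Add(Add(Mul(-3, Pow(k, -1)), Mul(k, Pow(Mul(4, 2), -1))), Mul(-1, p))) = Mul(Rational(1, 2), Add(Add(Mul(-3, Pow(k, -1)), Mul(k, Pow(8, -1))), Mul(-1, p))) = Mul(Rational(1, 2), Add(Add(Mul(-3, Pow(k, -1)), Mul(k, Rational(1, 8))), Mul(-1, p))) = Mul(Rational(1, 2), Add(Add(Mul(-3, Pow(k, -1)), Mul(Rational(1, 8), k)), Mul(-1, p))) = Mul(Rational(1, 2), Add(Mul(-1, p), Mul(-3, Pow(k, -1)), Mul(Rational(1, 8), k))) = Add(Mul(Rational(-3, 2), Pow(k, -1)), Mul(Rational(-1, 2), p), Mul(Rational(1, 16), k)))
Add(-60, Mul(Function('N')(-2, Pow(Add(-4, 3), Rational(1, 2))), Function('A')(-6))) = Add(-60, Mul(Mul(Rational(1, 16), Pow(Pow(Add(-4, 3), Rational(1, 2)), -1), Add(-24, Mul(Pow(Add(-4, 3), Rational(1, 2)), Add(Pow(Add(-4, 3), Rational(1, 2)), Mul(-8, -2))))), -5)) = Add(-60, Mul(Mul(Rational(1, 16), Pow(Pow(-1, Rational(1, 2)), -1), Add(-24, Mul(Pow(-1, Rational(1, 2)), Add(Pow(-1, Rational(1, 2)), 16)))), -5)) = Add(-60, Mul(Mul(Rational(1, 16), Pow(I, -1), Add(-24, Mul(I, Add(I, 16)))), -5)) = Add(-60, Mul(Mul(Rational(1, 16), Mul(-1, I), Add(-24, Mul(I, Add(16, I)))), -5)) = Add(-60, Mul(Mul(Rational(-1, 16), I, Add(-24, Mul(I, Add(16, I)))), -5)) = Add(-60, Mul(Rational(5, 16), I, Add(-24, Mul(I, Add(16, I)))))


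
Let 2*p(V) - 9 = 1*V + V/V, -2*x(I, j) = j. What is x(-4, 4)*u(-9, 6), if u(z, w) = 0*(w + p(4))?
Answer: 0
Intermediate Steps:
x(I, j) = -j/2
p(V) = 5 + V/2 (p(V) = 9/2 + (1*V + V/V)/2 = 9/2 + (V + 1)/2 = 9/2 + (1 + V)/2 = 9/2 + (1/2 + V/2) = 5 + V/2)
u(z, w) = 0 (u(z, w) = 0*(w + (5 + (1/2)*4)) = 0*(w + (5 + 2)) = 0*(w + 7) = 0*(7 + w) = 0)
x(-4, 4)*u(-9, 6) = -1/2*4*0 = -2*0 = 0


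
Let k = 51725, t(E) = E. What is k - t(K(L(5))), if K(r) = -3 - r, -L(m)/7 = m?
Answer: 51693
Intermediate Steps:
L(m) = -7*m
k - t(K(L(5))) = 51725 - (-3 - (-7)*5) = 51725 - (-3 - 1*(-35)) = 51725 - (-3 + 35) = 51725 - 1*32 = 51725 - 32 = 51693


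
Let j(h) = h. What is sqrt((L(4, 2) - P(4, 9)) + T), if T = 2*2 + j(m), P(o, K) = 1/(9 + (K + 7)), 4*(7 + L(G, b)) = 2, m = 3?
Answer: sqrt(46)/10 ≈ 0.67823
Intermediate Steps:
L(G, b) = -13/2 (L(G, b) = -7 + (1/4)*2 = -7 + 1/2 = -13/2)
P(o, K) = 1/(16 + K) (P(o, K) = 1/(9 + (7 + K)) = 1/(16 + K))
T = 7 (T = 2*2 + 3 = 4 + 3 = 7)
sqrt((L(4, 2) - P(4, 9)) + T) = sqrt((-13/2 - 1/(16 + 9)) + 7) = sqrt((-13/2 - 1/25) + 7) = sqrt(-327/50 + 7) = sqrt(23/50) = sqrt(46)/10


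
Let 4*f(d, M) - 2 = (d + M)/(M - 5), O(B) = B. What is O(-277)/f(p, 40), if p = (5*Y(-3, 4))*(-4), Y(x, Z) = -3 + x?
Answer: -3878/23 ≈ -168.61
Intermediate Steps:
p = 120 (p = (5*(-3 - 3))*(-4) = (5*(-6))*(-4) = -30*(-4) = 120)
f(d, M) = ½ + (M + d)/(4*(-5 + M)) (f(d, M) = ½ + ((d + M)/(M - 5))/4 = ½ + ((M + d)/(-5 + M))/4 = ½ + (M + d)/(4*(-5 + M)))
O(-277)/f(p, 40) = -277*4*(-5 + 40)/(-10 + 120 + 3*40) = -277*140/(-10 + 120 + 120) = -277/((¼)*(1/35)*230) = -277/23/14 = -277*14/23 = -3878/23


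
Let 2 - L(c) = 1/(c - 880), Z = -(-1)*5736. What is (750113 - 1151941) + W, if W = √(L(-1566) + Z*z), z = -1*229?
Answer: -401828 + I*√7858811446026/2446 ≈ -4.0183e+5 + 1146.1*I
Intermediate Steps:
Z = 5736 (Z = -1*(-5736) = 5736)
z = -229
L(c) = 2 - 1/(-880 + c) (L(c) = 2 - 1/(c - 880) = 2 - 1/(-880 + c))
W = I*√7858811446026/2446 (W = √((-1761 + 2*(-1566))/(-880 - 1566) + 5736*(-229)) = √((-1761 - 3132)/(-2446) - 1313544) = √(-1/2446*(-4893) - 1313544) = √(4893/2446 - 1313544) = √(-3212923731/2446) = I*√7858811446026/2446 ≈ 1146.1*I)
(750113 - 1151941) + W = (750113 - 1151941) + I*√7858811446026/2446 = -401828 + I*√7858811446026/2446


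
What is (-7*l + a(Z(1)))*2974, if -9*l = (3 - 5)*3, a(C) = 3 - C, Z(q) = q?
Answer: -23792/3 ≈ -7930.7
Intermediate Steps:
l = 2/3 (l = -(3 - 5)*3/9 = -(-2)*3/9 = -1/9*(-6) = 2/3 ≈ 0.66667)
(-7*l + a(Z(1)))*2974 = (-7*2/3 + (3 - 1*1))*2974 = (-14/3 + (3 - 1))*2974 = (-14/3 + 2)*2974 = -8/3*2974 = -23792/3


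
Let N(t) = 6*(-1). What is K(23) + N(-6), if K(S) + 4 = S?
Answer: 13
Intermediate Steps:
K(S) = -4 + S
N(t) = -6
K(23) + N(-6) = (-4 + 23) - 6 = 19 - 6 = 13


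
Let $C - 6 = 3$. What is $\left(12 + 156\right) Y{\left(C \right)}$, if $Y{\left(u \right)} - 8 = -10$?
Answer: $-336$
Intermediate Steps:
$C = 9$ ($C = 6 + 3 = 9$)
$Y{\left(u \right)} = -2$ ($Y{\left(u \right)} = 8 - 10 = -2$)
$\left(12 + 156\right) Y{\left(C \right)} = \left(12 + 156\right) \left(-2\right) = 168 \left(-2\right) = -336$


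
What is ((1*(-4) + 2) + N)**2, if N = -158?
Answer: 25600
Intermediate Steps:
((1*(-4) + 2) + N)**2 = ((1*(-4) + 2) - 158)**2 = ((-4 + 2) - 158)**2 = (-2 - 158)**2 = (-160)**2 = 25600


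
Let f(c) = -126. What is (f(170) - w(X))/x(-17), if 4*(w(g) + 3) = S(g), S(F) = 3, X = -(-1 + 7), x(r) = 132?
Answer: -15/16 ≈ -0.93750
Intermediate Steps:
X = -6 (X = -1*6 = -6)
w(g) = -9/4 (w(g) = -3 + (¼)*3 = -3 + ¾ = -9/4)
(f(170) - w(X))/x(-17) = (-126 - 1*(-9/4))/132 = (-126 + 9/4)*(1/132) = -495/4*1/132 = -15/16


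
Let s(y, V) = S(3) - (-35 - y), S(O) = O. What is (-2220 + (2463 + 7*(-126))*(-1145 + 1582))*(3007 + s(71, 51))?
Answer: 2145917532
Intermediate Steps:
s(y, V) = 38 + y (s(y, V) = 3 - (-35 - y) = 3 + (35 + y) = 38 + y)
(-2220 + (2463 + 7*(-126))*(-1145 + 1582))*(3007 + s(71, 51)) = (-2220 + (2463 + 7*(-126))*(-1145 + 1582))*(3007 + (38 + 71)) = (-2220 + (2463 - 882)*437)*(3007 + 109) = (-2220 + 1581*437)*3116 = (-2220 + 690897)*3116 = 688677*3116 = 2145917532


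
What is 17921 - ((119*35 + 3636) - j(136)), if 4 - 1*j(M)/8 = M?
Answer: 9064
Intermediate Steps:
j(M) = 32 - 8*M
17921 - ((119*35 + 3636) - j(136)) = 17921 - ((119*35 + 3636) - (32 - 8*136)) = 17921 - ((4165 + 3636) - (32 - 1088)) = 17921 - (7801 - 1*(-1056)) = 17921 - (7801 + 1056) = 17921 - 1*8857 = 17921 - 8857 = 9064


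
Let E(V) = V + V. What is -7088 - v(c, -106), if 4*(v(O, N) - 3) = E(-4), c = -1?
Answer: -7089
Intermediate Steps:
E(V) = 2*V
v(O, N) = 1 (v(O, N) = 3 + (2*(-4))/4 = 3 + (¼)*(-8) = 3 - 2 = 1)
-7088 - v(c, -106) = -7088 - 1*1 = -7088 - 1 = -7089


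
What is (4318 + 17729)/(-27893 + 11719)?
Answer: -22047/16174 ≈ -1.3631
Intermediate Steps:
(4318 + 17729)/(-27893 + 11719) = 22047/(-16174) = 22047*(-1/16174) = -22047/16174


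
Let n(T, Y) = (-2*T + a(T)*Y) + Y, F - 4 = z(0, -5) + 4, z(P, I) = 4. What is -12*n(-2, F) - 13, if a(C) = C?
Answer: 83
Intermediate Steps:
F = 12 (F = 4 + (4 + 4) = 4 + 8 = 12)
n(T, Y) = Y - 2*T + T*Y (n(T, Y) = (-2*T + T*Y) + Y = Y - 2*T + T*Y)
-12*n(-2, F) - 13 = -12*(12 - 2*(-2) - 2*12) - 13 = -12*(12 + 4 - 24) - 13 = -12*(-8) - 13 = 96 - 13 = 83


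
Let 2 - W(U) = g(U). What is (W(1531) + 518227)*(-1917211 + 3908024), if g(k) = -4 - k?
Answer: 1034752928132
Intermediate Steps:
W(U) = 6 + U (W(U) = 2 - (-4 - U) = 2 + (4 + U) = 6 + U)
(W(1531) + 518227)*(-1917211 + 3908024) = ((6 + 1531) + 518227)*(-1917211 + 3908024) = (1537 + 518227)*1990813 = 519764*1990813 = 1034752928132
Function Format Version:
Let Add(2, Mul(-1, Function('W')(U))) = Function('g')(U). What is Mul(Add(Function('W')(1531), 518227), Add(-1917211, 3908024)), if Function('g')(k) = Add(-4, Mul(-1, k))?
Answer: 1034752928132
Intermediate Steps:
Function('W')(U) = Add(6, U) (Function('W')(U) = Add(2, Mul(-1, Add(-4, Mul(-1, U)))) = Add(2, Add(4, U)) = Add(6, U))
Mul(Add(Function('W')(1531), 518227), Add(-1917211, 3908024)) = Mul(Add(Add(6, 1531), 518227), Add(-1917211, 3908024)) = Mul(Add(1537, 518227), 1990813) = Mul(519764, 1990813) = 1034752928132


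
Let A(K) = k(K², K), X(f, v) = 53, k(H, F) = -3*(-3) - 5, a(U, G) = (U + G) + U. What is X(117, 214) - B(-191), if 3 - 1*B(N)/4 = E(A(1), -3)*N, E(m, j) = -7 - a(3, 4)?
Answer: 13029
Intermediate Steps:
a(U, G) = G + 2*U (a(U, G) = (G + U) + U = G + 2*U)
k(H, F) = 4 (k(H, F) = 9 - 5 = 4)
A(K) = 4
E(m, j) = -17 (E(m, j) = -7 - (4 + 2*3) = -7 - (4 + 6) = -7 - 1*10 = -7 - 10 = -17)
B(N) = 12 + 68*N (B(N) = 12 - (-68)*N = 12 + 68*N)
X(117, 214) - B(-191) = 53 - (12 + 68*(-191)) = 53 - (12 - 12988) = 53 - 1*(-12976) = 53 + 12976 = 13029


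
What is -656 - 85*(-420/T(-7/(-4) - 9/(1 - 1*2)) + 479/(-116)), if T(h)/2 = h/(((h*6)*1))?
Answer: 12388219/116 ≈ 1.0680e+5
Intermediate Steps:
T(h) = ⅓ (T(h) = 2*(h/(((h*6)*1))) = 2*(h/(((6*h)*1))) = 2*(h/((6*h))) = 2*(h*(1/(6*h))) = 2*(⅙) = ⅓)
-656 - 85*(-420/T(-7/(-4) - 9/(1 - 1*2)) + 479/(-116)) = -656 - 85*(-420/⅓ + 479/(-116)) = -656 - 85*(-420*3 + 479*(-1/116)) = -656 - 85*(-1260 - 479/116) = -656 - 85*(-146639/116) = -656 + 12464315/116 = 12388219/116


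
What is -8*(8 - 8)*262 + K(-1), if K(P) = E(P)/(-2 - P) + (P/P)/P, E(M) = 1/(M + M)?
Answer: -½ ≈ -0.50000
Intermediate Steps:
E(M) = 1/(2*M)
K(P) = 1/P + 1/(2*P*(-2 - P)) (K(P) = (1/(2*P))/(-2 - P) + (P/P)/P = 1/(2*P*(-2 - P)) + 1/P = 1/P + 1/(2*P*(-2 - P)))
-8*(8 - 8)*262 + K(-1) = -8*(8 - 8)*262 + (3/2 - 1)/((-1)*(2 - 1)) = -8*0*262 - 1*½/1 = 0*262 - 1*1*½ = 0 - ½ = -½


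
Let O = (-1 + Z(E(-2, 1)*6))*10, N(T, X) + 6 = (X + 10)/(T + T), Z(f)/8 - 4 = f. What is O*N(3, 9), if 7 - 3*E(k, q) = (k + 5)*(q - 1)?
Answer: -12155/3 ≈ -4051.7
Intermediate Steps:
E(k, q) = 7/3 - (-1 + q)*(5 + k)/3 (E(k, q) = 7/3 - (k + 5)*(q - 1)/3 = 7/3 - (5 + k)*(-1 + q)/3 = 7/3 - (-1 + q)*(5 + k)/3)
Z(f) = 32 + 8*f
N(T, X) = -6 + (10 + X)/(2*T) (N(T, X) = -6 + (X + 10)/(T + T) = -6 + (10 + X)/((2*T)) = -6 + (10 + X)*(1/(2*T)) = -6 + (10 + X)/(2*T))
O = 1430 (O = (-1 + (32 + 8*((4 - 5/3*1 + (⅓)*(-2) - ⅓*(-2)*1)*6)))*10 = (-1 + (32 + 8*((4 - 5/3 - ⅔ + ⅔)*6)))*10 = (-1 + (32 + 8*((7/3)*6)))*10 = (-1 + (32 + 8*14))*10 = (-1 + (32 + 112))*10 = (-1 + 144)*10 = 143*10 = 1430)
O*N(3, 9) = 1430*((½)*(10 + 9 - 12*3)/3) = 1430*((½)*(⅓)*(10 + 9 - 36)) = 1430*((½)*(⅓)*(-17)) = 1430*(-17/6) = -12155/3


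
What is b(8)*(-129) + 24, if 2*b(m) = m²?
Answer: -4104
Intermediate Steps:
b(m) = m²/2
b(8)*(-129) + 24 = ((½)*8²)*(-129) + 24 = ((½)*64)*(-129) + 24 = 32*(-129) + 24 = -4128 + 24 = -4104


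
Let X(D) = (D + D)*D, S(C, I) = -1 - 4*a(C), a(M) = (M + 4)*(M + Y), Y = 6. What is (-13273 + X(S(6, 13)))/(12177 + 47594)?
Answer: 449449/59771 ≈ 7.5195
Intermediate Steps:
a(M) = (4 + M)*(6 + M) (a(M) = (M + 4)*(M + 6) = (4 + M)*(6 + M))
S(C, I) = -97 - 40*C - 4*C² (S(C, I) = -1 - 4*(24 + C² + 10*C) = -1 + (-96 - 40*C - 4*C²) = -97 - 40*C - 4*C²)
X(D) = 2*D² (X(D) = (2*D)*D = 2*D²)
(-13273 + X(S(6, 13)))/(12177 + 47594) = (-13273 + 2*(-97 - 40*6 - 4*6²)²)/(12177 + 47594) = (-13273 + 2*(-97 - 240 - 4*36)²)/59771 = (-13273 + 2*(-97 - 240 - 144)²)*(1/59771) = (-13273 + 2*(-481)²)*(1/59771) = (-13273 + 2*231361)*(1/59771) = (-13273 + 462722)*(1/59771) = 449449*(1/59771) = 449449/59771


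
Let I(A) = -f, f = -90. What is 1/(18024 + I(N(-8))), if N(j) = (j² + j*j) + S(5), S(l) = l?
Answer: 1/18114 ≈ 5.5206e-5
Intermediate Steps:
N(j) = 5 + 2*j² (N(j) = (j² + j*j) + 5 = (j² + j²) + 5 = 2*j² + 5 = 5 + 2*j²)
I(A) = 90 (I(A) = -1*(-90) = 90)
1/(18024 + I(N(-8))) = 1/(18024 + 90) = 1/18114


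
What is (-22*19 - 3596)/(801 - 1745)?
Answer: 2007/472 ≈ 4.2521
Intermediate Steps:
(-22*19 - 3596)/(801 - 1745) = (-418 - 3596)/(-944) = -4014*(-1/944) = 2007/472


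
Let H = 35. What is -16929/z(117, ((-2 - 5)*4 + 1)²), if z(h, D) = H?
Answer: -16929/35 ≈ -483.69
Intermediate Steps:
z(h, D) = 35
-16929/z(117, ((-2 - 5)*4 + 1)²) = -16929/35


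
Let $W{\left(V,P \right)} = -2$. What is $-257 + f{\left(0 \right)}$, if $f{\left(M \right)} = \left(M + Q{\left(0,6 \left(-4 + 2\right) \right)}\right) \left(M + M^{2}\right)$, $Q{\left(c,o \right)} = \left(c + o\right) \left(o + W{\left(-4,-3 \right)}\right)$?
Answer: $-257$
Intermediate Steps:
$Q{\left(c,o \right)} = \left(-2 + o\right) \left(c + o\right)$ ($Q{\left(c,o \right)} = \left(c + o\right) \left(o - 2\right) = \left(c + o\right) \left(-2 + o\right) = \left(-2 + o\right) \left(c + o\right)$)
$f{\left(M \right)} = \left(168 + M\right) \left(M + M^{2}\right)$ ($f{\left(M \right)} = \left(M + \left(\left(6 \left(-4 + 2\right)\right)^{2} - 0 - 2 \cdot 6 \left(-4 + 2\right) + 0 \cdot 6 \left(-4 + 2\right)\right)\right) \left(M + M^{2}\right) = \left(M + \left(\left(6 \left(-2\right)\right)^{2} + 0 - 2 \cdot 6 \left(-2\right) + 0 \cdot 6 \left(-2\right)\right)\right) \left(M + M^{2}\right) = \left(M + \left(\left(-12\right)^{2} + 0 - -24 + 0 \left(-12\right)\right)\right) \left(M + M^{2}\right) = \left(M + \left(144 + 0 + 24 + 0\right)\right) \left(M + M^{2}\right) = \left(M + 168\right) \left(M + M^{2}\right) = \left(168 + M\right) \left(M + M^{2}\right)$)
$-257 + f{\left(0 \right)} = -257 + 0 \left(168 + 0^{2} + 169 \cdot 0\right) = -257 + 0 \left(168 + 0 + 0\right) = -257 + 0 \cdot 168 = -257 + 0 = -257$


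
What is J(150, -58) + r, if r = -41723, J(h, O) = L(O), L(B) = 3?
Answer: -41720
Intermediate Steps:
J(h, O) = 3
J(150, -58) + r = 3 - 41723 = -41720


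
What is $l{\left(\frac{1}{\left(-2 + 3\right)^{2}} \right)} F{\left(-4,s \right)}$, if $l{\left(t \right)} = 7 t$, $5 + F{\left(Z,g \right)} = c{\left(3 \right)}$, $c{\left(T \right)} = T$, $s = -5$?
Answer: $-14$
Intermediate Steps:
$F{\left(Z,g \right)} = -2$ ($F{\left(Z,g \right)} = -5 + 3 = -2$)
$l{\left(\frac{1}{\left(-2 + 3\right)^{2}} \right)} F{\left(-4,s \right)} = \frac{7}{\left(-2 + 3\right)^{2}} \left(-2\right) = \frac{7}{1^{2}} \left(-2\right) = \frac{7}{1} \left(-2\right) = 7 \cdot 1 \left(-2\right) = 7 \left(-2\right) = -14$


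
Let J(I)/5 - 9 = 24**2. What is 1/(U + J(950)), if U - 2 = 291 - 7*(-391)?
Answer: 1/5955 ≈ 0.00016793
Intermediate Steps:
J(I) = 2925 (J(I) = 45 + 5*24**2 = 45 + 5*576 = 45 + 2880 = 2925)
U = 3030 (U = 2 + (291 - 7*(-391)) = 2 + (291 + 2737) = 2 + 3028 = 3030)
1/(U + J(950)) = 1/(3030 + 2925) = 1/5955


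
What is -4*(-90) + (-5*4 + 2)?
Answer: 342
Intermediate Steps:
-4*(-90) + (-5*4 + 2) = 360 + (-20 + 2) = 360 - 18 = 342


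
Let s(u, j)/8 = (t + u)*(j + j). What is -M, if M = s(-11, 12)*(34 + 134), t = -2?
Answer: 419328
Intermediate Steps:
s(u, j) = 16*j*(-2 + u) (s(u, j) = 8*((-2 + u)*(j + j)) = 8*((-2 + u)*(2*j)) = 8*(2*j*(-2 + u)) = 16*j*(-2 + u))
M = -419328 (M = (16*12*(-2 - 11))*(34 + 134) = (16*12*(-13))*168 = -2496*168 = -419328)
-M = -1*(-419328) = 419328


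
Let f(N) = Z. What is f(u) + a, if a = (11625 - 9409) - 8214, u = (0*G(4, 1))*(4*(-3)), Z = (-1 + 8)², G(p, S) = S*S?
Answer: -5949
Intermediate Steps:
G(p, S) = S²
Z = 49 (Z = 7² = 49)
u = 0 (u = (0*1²)*(4*(-3)) = (0*1)*(-12) = 0*(-12) = 0)
a = -5998 (a = 2216 - 8214 = -5998)
f(N) = 49
f(u) + a = 49 - 5998 = -5949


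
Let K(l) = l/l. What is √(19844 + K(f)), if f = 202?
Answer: 63*√5 ≈ 140.87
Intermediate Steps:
K(l) = 1
√(19844 + K(f)) = √(19844 + 1) = √19845 = 63*√5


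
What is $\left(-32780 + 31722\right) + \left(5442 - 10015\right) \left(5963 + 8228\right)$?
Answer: $-64896501$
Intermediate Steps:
$\left(-32780 + 31722\right) + \left(5442 - 10015\right) \left(5963 + 8228\right) = -1058 - 64895443 = -64896501$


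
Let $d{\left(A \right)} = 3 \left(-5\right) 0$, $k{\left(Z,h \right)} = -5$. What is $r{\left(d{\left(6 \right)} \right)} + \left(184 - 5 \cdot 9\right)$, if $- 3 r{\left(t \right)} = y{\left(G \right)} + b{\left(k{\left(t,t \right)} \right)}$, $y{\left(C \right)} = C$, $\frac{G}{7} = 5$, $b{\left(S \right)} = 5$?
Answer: $\frac{377}{3} \approx 125.67$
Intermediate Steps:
$G = 35$ ($G = 7 \cdot 5 = 35$)
$d{\left(A \right)} = 0$ ($d{\left(A \right)} = \left(-15\right) 0 = 0$)
$r{\left(t \right)} = - \frac{40}{3}$ ($r{\left(t \right)} = - \frac{35 + 5}{3} = \left(- \frac{1}{3}\right) 40 = - \frac{40}{3}$)
$r{\left(d{\left(6 \right)} \right)} + \left(184 - 5 \cdot 9\right) = - \frac{40}{3} + \left(184 - 5 \cdot 9\right) = - \frac{40}{3} + \left(184 - 45\right) = - \frac{40}{3} + 139 = \frac{377}{3}$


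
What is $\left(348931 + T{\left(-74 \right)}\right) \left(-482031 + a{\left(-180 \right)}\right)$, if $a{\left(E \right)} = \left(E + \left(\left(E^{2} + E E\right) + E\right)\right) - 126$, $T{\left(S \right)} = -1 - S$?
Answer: $-145784903868$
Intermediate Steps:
$a{\left(E \right)} = -126 + 2 E + 2 E^{2}$ ($a{\left(E \right)} = \left(E + \left(\left(E^{2} + E^{2}\right) + E\right)\right) - 126 = \left(E + \left(2 E^{2} + E\right)\right) - 126 = \left(E + \left(E + 2 E^{2}\right)\right) - 126 = \left(2 E + 2 E^{2}\right) - 126 = -126 + 2 E + 2 E^{2}$)
$\left(348931 + T{\left(-74 \right)}\right) \left(-482031 + a{\left(-180 \right)}\right) = \left(348931 - -73\right) \left(-482031 + \left(-126 + 2 \left(-180\right) + 2 \left(-180\right)^{2}\right)\right) = \left(348931 + \left(-1 + 74\right)\right) \left(-482031 - -64314\right) = \left(348931 + 73\right) \left(-482031 - -64314\right) = 349004 \left(-482031 + 64314\right) = 349004 \left(-417717\right) = -145784903868$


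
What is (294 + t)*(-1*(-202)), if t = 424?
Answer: 145036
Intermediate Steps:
(294 + t)*(-1*(-202)) = (294 + 424)*(-1*(-202)) = 718*202 = 145036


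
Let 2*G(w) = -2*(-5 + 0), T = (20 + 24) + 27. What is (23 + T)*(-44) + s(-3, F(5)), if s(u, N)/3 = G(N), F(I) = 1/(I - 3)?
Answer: -4121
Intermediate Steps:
T = 71 (T = 44 + 27 = 71)
G(w) = 5 (G(w) = (-2*(-5 + 0))/2 = (-2*(-5))/2 = (1/2)*10 = 5)
F(I) = 1/(-3 + I)
s(u, N) = 15 (s(u, N) = 3*5 = 15)
(23 + T)*(-44) + s(-3, F(5)) = (23 + 71)*(-44) + 15 = 94*(-44) + 15 = -4136 + 15 = -4121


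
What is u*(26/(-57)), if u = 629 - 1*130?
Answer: -12974/57 ≈ -227.61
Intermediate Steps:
u = 499 (u = 629 - 130 = 499)
u*(26/(-57)) = 499*(26/(-57)) = 499*(26*(-1/57)) = 499*(-26/57) = -12974/57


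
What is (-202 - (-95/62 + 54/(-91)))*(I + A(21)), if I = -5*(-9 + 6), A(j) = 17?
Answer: -18043056/2821 ≈ -6396.0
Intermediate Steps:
I = 15 (I = -5*(-3) = 15)
(-202 - (-95/62 + 54/(-91)))*(I + A(21)) = (-202 - (-95/62 + 54/(-91)))*(15 + 17) = (-202 - (-95*1/62 + 54*(-1/91)))*32 = (-202 - (-95/62 - 54/91))*32 = (-202 - 1*(-11993/5642))*32 = (-202 + 11993/5642)*32 = -1127691/5642*32 = -18043056/2821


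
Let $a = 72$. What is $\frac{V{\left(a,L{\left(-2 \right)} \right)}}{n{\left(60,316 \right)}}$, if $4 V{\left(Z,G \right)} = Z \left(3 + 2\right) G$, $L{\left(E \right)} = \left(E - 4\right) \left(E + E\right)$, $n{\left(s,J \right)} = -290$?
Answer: $- \frac{216}{29} \approx -7.4483$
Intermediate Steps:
$L{\left(E \right)} = 2 E \left(-4 + E\right)$ ($L{\left(E \right)} = \left(E - 4\right) 2 E = \left(-4 + E\right) 2 E = 2 E \left(-4 + E\right)$)
$V{\left(Z,G \right)} = \frac{5 G Z}{4}$ ($V{\left(Z,G \right)} = \frac{Z \left(3 + 2\right) G}{4} = \frac{Z 5 G}{4} = \frac{5 Z G}{4} = \frac{5 G Z}{4}$)
$\frac{V{\left(a,L{\left(-2 \right)} \right)}}{n{\left(60,316 \right)}} = \frac{\frac{5}{4} \cdot 2 \left(-2\right) \left(-4 - 2\right) 72}{-290} = \frac{5}{4} \cdot 2 \left(-2\right) \left(-6\right) 72 \left(- \frac{1}{290}\right) = \frac{5}{4} \cdot 24 \cdot 72 \left(- \frac{1}{290}\right) = 2160 \left(- \frac{1}{290}\right) = - \frac{216}{29}$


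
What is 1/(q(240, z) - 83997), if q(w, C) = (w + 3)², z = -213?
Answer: -1/24948 ≈ -4.0083e-5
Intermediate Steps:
q(w, C) = (3 + w)²
1/(q(240, z) - 83997) = 1/((3 + 240)² - 83997) = 1/(243² - 83997) = 1/(59049 - 83997) = 1/(-24948) = -1/24948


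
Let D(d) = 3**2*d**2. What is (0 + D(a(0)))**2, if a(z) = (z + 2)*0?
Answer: 0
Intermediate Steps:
a(z) = 0 (a(z) = (2 + z)*0 = 0)
D(d) = 9*d**2
(0 + D(a(0)))**2 = (0 + 9*0**2)**2 = (0 + 9*0)**2 = (0 + 0)**2 = 0**2 = 0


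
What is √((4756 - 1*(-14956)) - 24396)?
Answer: 2*I*√1171 ≈ 68.44*I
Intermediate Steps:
√((4756 - 1*(-14956)) - 24396) = √((4756 + 14956) - 24396) = √(19712 - 24396) = √(-4684) = 2*I*√1171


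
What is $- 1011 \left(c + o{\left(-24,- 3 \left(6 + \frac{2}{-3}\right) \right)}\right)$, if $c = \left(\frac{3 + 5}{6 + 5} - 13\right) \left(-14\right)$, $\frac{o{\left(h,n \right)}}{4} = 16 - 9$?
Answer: $- \frac{2222178}{11} \approx -2.0202 \cdot 10^{5}$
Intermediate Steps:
$o{\left(h,n \right)} = 28$ ($o{\left(h,n \right)} = 4 \left(16 - 9\right) = 4 \cdot 7 = 28$)
$c = \frac{1890}{11}$ ($c = \left(\frac{8}{11} - 13\right) \left(-14\right) = \left(- \frac{135}{11}\right) \left(-14\right) = \frac{1890}{11} \approx 171.82$)
$- 1011 \left(c + o{\left(-24,- 3 \left(6 + \frac{2}{-3}\right) \right)}\right) = - 1011 \left(\frac{1890}{11} + 28\right) = \left(-1011\right) \frac{2198}{11} = - \frac{2222178}{11}$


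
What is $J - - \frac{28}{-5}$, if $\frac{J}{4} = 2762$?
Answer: $\frac{55212}{5} \approx 11042.0$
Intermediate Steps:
$J = 11048$ ($J = 4 \cdot 2762 = 11048$)
$J - - \frac{28}{-5} = 11048 - - \frac{28}{-5} = 11048 - \left(-28\right) \left(- \frac{1}{5}\right) = 11048 - \frac{28}{5} = \frac{55212}{5}$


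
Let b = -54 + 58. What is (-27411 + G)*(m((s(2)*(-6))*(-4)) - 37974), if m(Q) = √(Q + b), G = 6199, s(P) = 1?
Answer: 805504488 - 42424*√7 ≈ 8.0539e+8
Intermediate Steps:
b = 4
m(Q) = √(4 + Q) (m(Q) = √(Q + 4) = √(4 + Q))
(-27411 + G)*(m((s(2)*(-6))*(-4)) - 37974) = (-27411 + 6199)*(√(4 + (1*(-6))*(-4)) - 37974) = -21212*(√(4 - 6*(-4)) - 37974) = -21212*(√(4 + 24) - 37974) = -21212*(√28 - 37974) = -21212*(2*√7 - 37974) = -21212*(-37974 + 2*√7) = 805504488 - 42424*√7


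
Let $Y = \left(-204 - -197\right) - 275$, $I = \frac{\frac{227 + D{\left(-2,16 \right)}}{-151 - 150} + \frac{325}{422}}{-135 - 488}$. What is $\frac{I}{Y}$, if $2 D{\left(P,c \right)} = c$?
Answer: $- \frac{1345}{22315987092} \approx -6.0271 \cdot 10^{-8}$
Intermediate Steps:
$D{\left(P,c \right)} = \frac{c}{2}$
$I = \frac{1345}{79134706}$ ($I = \frac{\frac{227 + \frac{1}{2} \cdot 16}{-151 - 150} + \frac{325}{422}}{-135 - 488} = \frac{\frac{227 + 8}{-301} + 325 \cdot \frac{1}{422}}{-623} = \left(235 \left(- \frac{1}{301}\right) + \frac{325}{422}\right) \left(- \frac{1}{623}\right) = \left(- \frac{235}{301} + \frac{325}{422}\right) \left(- \frac{1}{623}\right) = \left(- \frac{1345}{127022}\right) \left(- \frac{1}{623}\right) = \frac{1345}{79134706} \approx 1.6996 \cdot 10^{-5}$)
$Y = -282$ ($Y = \left(-204 + 197\right) - 275 = -7 - 275 = -282$)
$\frac{I}{Y} = \frac{1345}{79134706 \left(-282\right)} = \frac{1345}{79134706} \left(- \frac{1}{282}\right) = - \frac{1345}{22315987092}$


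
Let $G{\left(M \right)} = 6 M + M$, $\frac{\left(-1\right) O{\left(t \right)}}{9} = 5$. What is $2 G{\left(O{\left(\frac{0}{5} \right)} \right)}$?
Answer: $-630$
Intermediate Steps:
$O{\left(t \right)} = -45$ ($O{\left(t \right)} = \left(-9\right) 5 = -45$)
$G{\left(M \right)} = 7 M$
$2 G{\left(O{\left(\frac{0}{5} \right)} \right)} = 2 \cdot 7 \left(-45\right) = 2 \left(-315\right) = -630$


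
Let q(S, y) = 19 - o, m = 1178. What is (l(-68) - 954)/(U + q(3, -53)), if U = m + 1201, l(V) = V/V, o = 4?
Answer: -953/2394 ≈ -0.39808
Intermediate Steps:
q(S, y) = 15 (q(S, y) = 19 - 1*4 = 19 - 4 = 15)
l(V) = 1
U = 2379 (U = 1178 + 1201 = 2379)
(l(-68) - 954)/(U + q(3, -53)) = (1 - 954)/(2379 + 15) = -953/2394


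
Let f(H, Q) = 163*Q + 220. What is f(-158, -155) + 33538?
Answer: 8493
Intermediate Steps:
f(H, Q) = 220 + 163*Q
f(-158, -155) + 33538 = (220 + 163*(-155)) + 33538 = (220 - 25265) + 33538 = -25045 + 33538 = 8493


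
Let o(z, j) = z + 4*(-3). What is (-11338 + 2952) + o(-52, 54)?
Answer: -8450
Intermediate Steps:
o(z, j) = -12 + z (o(z, j) = z - 12 = -12 + z)
(-11338 + 2952) + o(-52, 54) = (-11338 + 2952) + (-12 - 52) = -8386 - 64 = -8450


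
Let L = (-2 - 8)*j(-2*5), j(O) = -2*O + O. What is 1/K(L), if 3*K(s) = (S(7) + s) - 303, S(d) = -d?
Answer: -3/410 ≈ -0.0073171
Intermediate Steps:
j(O) = -O
L = -100 (L = (-2 - 8)*(-(-2)*5) = -(-10)*(-10) = -10*10 = -100)
K(s) = -310/3 + s/3 (K(s) = ((-1*7 + s) - 303)/3 = ((-7 + s) - 303)/3 = (-310 + s)/3 = -310/3 + s/3)
1/K(L) = 1/(-310/3 + (1/3)*(-100)) = 1/(-310/3 - 100/3) = 1/(-410/3) = -3/410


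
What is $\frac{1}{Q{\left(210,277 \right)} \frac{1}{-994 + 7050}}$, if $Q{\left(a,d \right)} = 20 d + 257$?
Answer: $\frac{6056}{5797} \approx 1.0447$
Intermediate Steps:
$Q{\left(a,d \right)} = 257 + 20 d$
$\frac{1}{Q{\left(210,277 \right)} \frac{1}{-994 + 7050}} = \frac{1}{\left(257 + 20 \cdot 277\right) \frac{1}{-994 + 7050}} = \frac{1}{\left(257 + 5540\right) \frac{1}{6056}} = \frac{1}{5797 \cdot \frac{1}{6056}} = \frac{1}{\frac{5797}{6056}} = \frac{6056}{5797}$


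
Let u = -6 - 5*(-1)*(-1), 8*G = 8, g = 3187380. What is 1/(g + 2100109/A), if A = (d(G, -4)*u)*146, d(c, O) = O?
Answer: 584/1861620839 ≈ 3.1371e-7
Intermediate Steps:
G = 1 (G = (1/8)*8 = 1)
u = -11 (u = -6 + 5*(-1) = -6 - 5 = -11)
A = 6424 (A = -4*(-11)*146 = 44*146 = 6424)
1/(g + 2100109/A) = 1/(3187380 + 2100109/6424) = 1/(3187380 + 2100109*(1/6424)) = 1/(3187380 + 190919/584) = 1/(1861620839/584) = 584/1861620839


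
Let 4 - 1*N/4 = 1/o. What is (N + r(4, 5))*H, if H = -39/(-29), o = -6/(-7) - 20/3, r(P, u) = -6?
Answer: 25428/1769 ≈ 14.374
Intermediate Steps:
o = -122/21 (o = -6*(-⅐) - 20*⅓ = 6/7 - 20/3 = -122/21 ≈ -5.8095)
H = 39/29 (H = -39*(-1/29) = 39/29 ≈ 1.3448)
N = 1018/61 (N = 16 - 4/(-122/21) = 16 - 4*(-21/122) = 16 + 42/61 = 1018/61 ≈ 16.689)
(N + r(4, 5))*H = (1018/61 - 6)*(39/29) = (652/61)*(39/29) = 25428/1769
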